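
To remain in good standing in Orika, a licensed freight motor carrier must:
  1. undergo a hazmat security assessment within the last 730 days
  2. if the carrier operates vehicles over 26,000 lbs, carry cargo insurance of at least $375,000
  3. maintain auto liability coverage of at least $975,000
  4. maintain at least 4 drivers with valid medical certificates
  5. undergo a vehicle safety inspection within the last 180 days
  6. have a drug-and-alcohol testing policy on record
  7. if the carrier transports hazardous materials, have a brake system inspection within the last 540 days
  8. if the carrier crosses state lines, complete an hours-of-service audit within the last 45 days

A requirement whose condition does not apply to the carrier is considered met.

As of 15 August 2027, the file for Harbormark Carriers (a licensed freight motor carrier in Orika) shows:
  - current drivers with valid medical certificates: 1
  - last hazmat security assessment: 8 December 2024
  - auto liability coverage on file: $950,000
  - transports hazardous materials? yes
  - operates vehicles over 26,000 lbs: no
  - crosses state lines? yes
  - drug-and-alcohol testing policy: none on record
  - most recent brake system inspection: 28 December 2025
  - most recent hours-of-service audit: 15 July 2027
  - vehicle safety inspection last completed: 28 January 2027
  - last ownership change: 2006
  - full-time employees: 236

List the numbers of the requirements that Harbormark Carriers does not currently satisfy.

1. hazmat security assessment 980 days ago vs limit 730 → not met
2. condition 'operates vehicles over 26,000 lbs' does not hold → requirement n/a → met
3. auto liability coverage $950,000 < $975,000 → not met
4. drivers with valid medical certificates 1 < 4 → not met
5. vehicle safety inspection 199 days ago vs limit 180 → not met
6. drug-and-alcohol testing policy absent → not met
7. condition 'transports hazardous materials' holds; brake system inspection 595 days ago vs limit 540 → not met
8. condition 'crosses state lines' holds; hours-of-service audit 31 days ago vs limit 45 → met
Not met: 1, 3, 4, 5, 6, 7

1, 3, 4, 5, 6, 7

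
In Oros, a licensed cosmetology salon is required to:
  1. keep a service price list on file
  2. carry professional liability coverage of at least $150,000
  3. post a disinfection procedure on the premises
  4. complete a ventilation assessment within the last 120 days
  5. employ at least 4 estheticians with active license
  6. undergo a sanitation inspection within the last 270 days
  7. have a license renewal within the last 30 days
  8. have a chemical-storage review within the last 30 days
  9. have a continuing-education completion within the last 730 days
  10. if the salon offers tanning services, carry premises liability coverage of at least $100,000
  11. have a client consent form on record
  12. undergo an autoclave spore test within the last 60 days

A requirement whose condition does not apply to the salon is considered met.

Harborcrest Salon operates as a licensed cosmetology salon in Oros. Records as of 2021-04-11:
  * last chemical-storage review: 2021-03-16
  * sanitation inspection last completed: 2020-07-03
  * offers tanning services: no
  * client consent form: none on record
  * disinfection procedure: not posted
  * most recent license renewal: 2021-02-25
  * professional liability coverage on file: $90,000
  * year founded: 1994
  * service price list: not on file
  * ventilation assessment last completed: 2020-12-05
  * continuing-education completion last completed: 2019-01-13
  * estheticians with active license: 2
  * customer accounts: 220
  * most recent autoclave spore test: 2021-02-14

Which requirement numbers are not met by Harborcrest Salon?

1, 2, 3, 4, 5, 6, 7, 9, 11

1. service price list absent → not met
2. professional liability coverage $90,000 < $150,000 → not met
3. disinfection procedure absent → not met
4. ventilation assessment 127 days ago vs limit 120 → not met
5. estheticians with active license 2 < 4 → not met
6. sanitation inspection 282 days ago vs limit 270 → not met
7. license renewal 45 days ago vs limit 30 → not met
8. chemical-storage review 26 days ago vs limit 30 → met
9. continuing-education completion 819 days ago vs limit 730 → not met
10. condition 'offers tanning services' does not hold → requirement n/a → met
11. client consent form absent → not met
12. autoclave spore test 56 days ago vs limit 60 → met
Not met: 1, 2, 3, 4, 5, 6, 7, 9, 11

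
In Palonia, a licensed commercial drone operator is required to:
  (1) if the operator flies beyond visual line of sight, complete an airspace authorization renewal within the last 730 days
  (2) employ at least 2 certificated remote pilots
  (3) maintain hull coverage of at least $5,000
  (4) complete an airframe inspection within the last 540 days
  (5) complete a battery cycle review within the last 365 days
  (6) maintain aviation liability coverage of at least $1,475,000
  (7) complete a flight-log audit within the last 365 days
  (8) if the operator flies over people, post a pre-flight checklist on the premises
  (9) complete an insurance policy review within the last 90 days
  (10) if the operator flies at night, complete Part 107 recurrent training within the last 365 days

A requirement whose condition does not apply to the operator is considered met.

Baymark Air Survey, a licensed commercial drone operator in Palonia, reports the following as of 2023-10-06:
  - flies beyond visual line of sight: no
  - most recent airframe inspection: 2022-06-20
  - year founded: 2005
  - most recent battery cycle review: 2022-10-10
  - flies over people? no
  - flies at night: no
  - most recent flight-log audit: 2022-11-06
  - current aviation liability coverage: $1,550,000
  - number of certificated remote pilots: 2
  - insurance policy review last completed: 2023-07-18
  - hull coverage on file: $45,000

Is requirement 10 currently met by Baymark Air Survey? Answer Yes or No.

10. condition 'flies at night' does not hold → requirement n/a → met

Yes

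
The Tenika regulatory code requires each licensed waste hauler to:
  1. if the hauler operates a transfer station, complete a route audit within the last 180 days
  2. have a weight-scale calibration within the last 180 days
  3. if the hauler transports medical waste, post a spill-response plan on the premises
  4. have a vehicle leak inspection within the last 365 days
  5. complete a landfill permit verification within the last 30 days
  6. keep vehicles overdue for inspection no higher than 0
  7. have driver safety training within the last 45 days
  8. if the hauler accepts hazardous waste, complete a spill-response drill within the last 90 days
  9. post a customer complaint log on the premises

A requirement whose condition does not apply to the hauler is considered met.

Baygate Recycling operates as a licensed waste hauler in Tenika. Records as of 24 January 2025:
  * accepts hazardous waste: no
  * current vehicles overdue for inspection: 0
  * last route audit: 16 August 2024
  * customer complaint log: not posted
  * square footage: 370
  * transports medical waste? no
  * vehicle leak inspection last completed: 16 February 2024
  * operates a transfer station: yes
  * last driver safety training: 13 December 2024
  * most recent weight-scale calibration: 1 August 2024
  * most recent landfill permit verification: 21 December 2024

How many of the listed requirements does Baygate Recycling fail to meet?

2

1. condition 'operates a transfer station' holds; route audit 161 days ago vs limit 180 → met
2. weight-scale calibration 176 days ago vs limit 180 → met
3. condition 'transports medical waste' does not hold → requirement n/a → met
4. vehicle leak inspection 343 days ago vs limit 365 → met
5. landfill permit verification 34 days ago vs limit 30 → not met
6. vehicles overdue for inspection 0 ≤ 0 → met
7. driver safety training 42 days ago vs limit 45 → met
8. condition 'accepts hazardous waste' does not hold → requirement n/a → met
9. customer complaint log absent → not met
Not met: 2 of 9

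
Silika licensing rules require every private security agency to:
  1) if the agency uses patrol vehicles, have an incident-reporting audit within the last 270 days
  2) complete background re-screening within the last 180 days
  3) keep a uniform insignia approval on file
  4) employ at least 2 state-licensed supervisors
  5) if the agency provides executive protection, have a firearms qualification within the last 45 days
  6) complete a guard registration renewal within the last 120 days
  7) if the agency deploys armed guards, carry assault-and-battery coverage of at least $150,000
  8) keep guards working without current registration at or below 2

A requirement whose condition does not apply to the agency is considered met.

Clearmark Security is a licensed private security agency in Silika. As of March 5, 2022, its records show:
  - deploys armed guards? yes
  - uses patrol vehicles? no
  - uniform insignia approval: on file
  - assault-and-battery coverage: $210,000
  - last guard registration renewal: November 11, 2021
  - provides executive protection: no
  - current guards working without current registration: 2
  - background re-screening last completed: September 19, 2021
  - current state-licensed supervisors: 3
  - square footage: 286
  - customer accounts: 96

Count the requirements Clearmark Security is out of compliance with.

0

1. condition 'uses patrol vehicles' does not hold → requirement n/a → met
2. background re-screening 167 days ago vs limit 180 → met
3. uniform insignia approval present → met
4. state-licensed supervisors 3 ≥ 2 → met
5. condition 'provides executive protection' does not hold → requirement n/a → met
6. guard registration renewal 114 days ago vs limit 120 → met
7. condition 'deploys armed guards' holds; assault-and-battery coverage $210,000 ≥ $150,000 → met
8. guards working without current registration 2 ≤ 2 → met
Not met: 0 of 8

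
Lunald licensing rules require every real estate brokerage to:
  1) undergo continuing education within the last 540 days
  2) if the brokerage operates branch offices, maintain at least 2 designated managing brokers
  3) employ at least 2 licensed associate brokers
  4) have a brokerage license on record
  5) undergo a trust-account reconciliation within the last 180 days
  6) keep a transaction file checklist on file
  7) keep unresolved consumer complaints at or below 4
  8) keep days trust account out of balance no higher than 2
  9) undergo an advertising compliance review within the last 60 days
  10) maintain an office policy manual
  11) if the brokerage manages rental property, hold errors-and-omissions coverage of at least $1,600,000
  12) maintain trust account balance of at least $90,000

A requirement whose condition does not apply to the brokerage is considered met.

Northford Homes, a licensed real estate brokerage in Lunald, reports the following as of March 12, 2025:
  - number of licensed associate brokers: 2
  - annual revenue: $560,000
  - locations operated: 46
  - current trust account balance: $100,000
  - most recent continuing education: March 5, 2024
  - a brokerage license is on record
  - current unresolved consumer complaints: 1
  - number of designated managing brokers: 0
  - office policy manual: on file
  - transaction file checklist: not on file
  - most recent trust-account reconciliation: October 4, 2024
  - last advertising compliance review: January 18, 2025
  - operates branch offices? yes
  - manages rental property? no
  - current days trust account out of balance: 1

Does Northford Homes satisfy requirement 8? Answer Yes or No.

Yes

8. days trust account out of balance 1 ≤ 2 → met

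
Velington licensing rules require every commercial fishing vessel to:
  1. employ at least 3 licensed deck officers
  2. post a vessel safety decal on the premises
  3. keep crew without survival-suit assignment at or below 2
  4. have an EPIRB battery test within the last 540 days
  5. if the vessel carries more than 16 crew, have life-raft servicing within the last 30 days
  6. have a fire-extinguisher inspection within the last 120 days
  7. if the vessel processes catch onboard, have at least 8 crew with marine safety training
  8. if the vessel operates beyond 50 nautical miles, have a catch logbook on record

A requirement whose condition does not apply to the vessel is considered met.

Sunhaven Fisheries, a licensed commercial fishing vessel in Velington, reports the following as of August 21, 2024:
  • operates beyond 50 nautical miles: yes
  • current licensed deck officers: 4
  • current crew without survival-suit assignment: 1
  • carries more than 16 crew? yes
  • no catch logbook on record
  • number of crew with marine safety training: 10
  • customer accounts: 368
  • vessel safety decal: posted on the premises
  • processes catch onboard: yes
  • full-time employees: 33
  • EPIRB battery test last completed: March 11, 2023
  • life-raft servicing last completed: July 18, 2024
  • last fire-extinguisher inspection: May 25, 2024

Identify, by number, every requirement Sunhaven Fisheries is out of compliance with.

1. licensed deck officers 4 ≥ 3 → met
2. vessel safety decal present → met
3. crew without survival-suit assignment 1 ≤ 2 → met
4. EPIRB battery test 529 days ago vs limit 540 → met
5. condition 'carries more than 16 crew' holds; life-raft servicing 34 days ago vs limit 30 → not met
6. fire-extinguisher inspection 88 days ago vs limit 120 → met
7. condition 'processes catch onboard' holds; crew with marine safety training 10 ≥ 8 → met
8. condition 'operates beyond 50 nautical miles' holds; catch logbook absent → not met
Not met: 5, 8

5, 8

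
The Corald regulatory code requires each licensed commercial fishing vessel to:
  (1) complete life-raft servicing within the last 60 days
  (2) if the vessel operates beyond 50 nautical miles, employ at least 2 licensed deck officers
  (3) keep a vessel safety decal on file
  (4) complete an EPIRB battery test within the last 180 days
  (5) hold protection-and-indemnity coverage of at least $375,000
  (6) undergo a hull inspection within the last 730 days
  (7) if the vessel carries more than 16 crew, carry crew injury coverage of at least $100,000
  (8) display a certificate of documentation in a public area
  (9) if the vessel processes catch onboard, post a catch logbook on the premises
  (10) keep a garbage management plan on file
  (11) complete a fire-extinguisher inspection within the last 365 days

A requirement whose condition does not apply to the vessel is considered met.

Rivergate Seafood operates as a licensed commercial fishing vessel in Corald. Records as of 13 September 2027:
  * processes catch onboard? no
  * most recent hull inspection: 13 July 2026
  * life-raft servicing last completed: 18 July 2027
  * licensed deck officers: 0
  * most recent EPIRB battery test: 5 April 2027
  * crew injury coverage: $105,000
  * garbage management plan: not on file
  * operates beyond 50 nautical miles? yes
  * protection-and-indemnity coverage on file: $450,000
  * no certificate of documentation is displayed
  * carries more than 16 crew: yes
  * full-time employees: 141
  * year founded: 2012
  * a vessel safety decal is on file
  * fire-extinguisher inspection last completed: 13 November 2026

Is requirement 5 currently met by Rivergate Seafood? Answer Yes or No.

Yes

5. protection-and-indemnity coverage $450,000 ≥ $375,000 → met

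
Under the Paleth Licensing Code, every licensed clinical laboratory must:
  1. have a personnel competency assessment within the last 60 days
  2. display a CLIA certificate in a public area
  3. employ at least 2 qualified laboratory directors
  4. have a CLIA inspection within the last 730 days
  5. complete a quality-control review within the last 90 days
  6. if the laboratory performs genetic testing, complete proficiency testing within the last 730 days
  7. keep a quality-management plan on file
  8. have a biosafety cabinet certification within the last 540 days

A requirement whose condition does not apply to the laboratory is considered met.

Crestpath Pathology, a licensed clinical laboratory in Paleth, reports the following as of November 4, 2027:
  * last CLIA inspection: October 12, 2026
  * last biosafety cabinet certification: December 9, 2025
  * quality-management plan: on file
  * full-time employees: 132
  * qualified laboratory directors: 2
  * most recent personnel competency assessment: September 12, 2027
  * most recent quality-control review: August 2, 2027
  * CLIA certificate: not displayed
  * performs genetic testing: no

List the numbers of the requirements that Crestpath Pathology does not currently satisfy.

1. personnel competency assessment 53 days ago vs limit 60 → met
2. CLIA certificate absent → not met
3. qualified laboratory directors 2 ≥ 2 → met
4. CLIA inspection 388 days ago vs limit 730 → met
5. quality-control review 94 days ago vs limit 90 → not met
6. condition 'performs genetic testing' does not hold → requirement n/a → met
7. quality-management plan present → met
8. biosafety cabinet certification 695 days ago vs limit 540 → not met
Not met: 2, 5, 8

2, 5, 8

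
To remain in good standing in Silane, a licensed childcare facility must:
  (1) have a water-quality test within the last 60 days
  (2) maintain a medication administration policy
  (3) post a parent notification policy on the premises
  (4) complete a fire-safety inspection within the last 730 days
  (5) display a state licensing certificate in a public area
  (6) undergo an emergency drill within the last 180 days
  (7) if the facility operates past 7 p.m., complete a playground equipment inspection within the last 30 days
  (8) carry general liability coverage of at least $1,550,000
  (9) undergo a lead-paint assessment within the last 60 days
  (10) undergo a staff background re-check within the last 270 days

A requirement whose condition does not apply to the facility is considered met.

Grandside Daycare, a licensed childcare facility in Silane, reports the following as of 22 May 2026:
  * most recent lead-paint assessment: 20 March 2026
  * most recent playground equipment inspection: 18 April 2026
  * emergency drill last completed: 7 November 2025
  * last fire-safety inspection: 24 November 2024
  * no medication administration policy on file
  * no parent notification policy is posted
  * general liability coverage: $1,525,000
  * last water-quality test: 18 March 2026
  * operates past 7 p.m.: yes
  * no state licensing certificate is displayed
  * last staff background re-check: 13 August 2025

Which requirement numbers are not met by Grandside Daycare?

1, 2, 3, 5, 6, 7, 8, 9, 10

1. water-quality test 65 days ago vs limit 60 → not met
2. medication administration policy absent → not met
3. parent notification policy absent → not met
4. fire-safety inspection 544 days ago vs limit 730 → met
5. state licensing certificate absent → not met
6. emergency drill 196 days ago vs limit 180 → not met
7. condition 'operates past 7 p.m.' holds; playground equipment inspection 34 days ago vs limit 30 → not met
8. general liability coverage $1,525,000 < $1,550,000 → not met
9. lead-paint assessment 63 days ago vs limit 60 → not met
10. staff background re-check 282 days ago vs limit 270 → not met
Not met: 1, 2, 3, 5, 6, 7, 8, 9, 10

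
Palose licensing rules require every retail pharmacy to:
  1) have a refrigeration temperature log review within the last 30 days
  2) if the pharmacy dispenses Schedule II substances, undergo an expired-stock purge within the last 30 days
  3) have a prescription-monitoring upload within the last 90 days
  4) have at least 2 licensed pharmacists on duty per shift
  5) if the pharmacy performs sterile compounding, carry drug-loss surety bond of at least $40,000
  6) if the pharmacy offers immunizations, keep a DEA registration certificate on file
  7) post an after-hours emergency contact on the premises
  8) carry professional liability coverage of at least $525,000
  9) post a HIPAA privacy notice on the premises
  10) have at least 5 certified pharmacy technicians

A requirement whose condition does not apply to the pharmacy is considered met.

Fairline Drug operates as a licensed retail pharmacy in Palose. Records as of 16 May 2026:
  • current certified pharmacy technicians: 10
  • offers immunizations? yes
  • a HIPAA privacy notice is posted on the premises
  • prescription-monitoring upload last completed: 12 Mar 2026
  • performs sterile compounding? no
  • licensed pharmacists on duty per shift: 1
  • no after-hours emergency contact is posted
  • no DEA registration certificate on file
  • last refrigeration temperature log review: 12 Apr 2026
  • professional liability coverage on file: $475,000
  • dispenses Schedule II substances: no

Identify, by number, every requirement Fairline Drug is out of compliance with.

1. refrigeration temperature log review 34 days ago vs limit 30 → not met
2. condition 'dispenses Schedule II substances' does not hold → requirement n/a → met
3. prescription-monitoring upload 65 days ago vs limit 90 → met
4. licensed pharmacists on duty per shift 1 < 2 → not met
5. condition 'performs sterile compounding' does not hold → requirement n/a → met
6. condition 'offers immunizations' holds; DEA registration certificate absent → not met
7. after-hours emergency contact absent → not met
8. professional liability coverage $475,000 < $525,000 → not met
9. HIPAA privacy notice present → met
10. certified pharmacy technicians 10 ≥ 5 → met
Not met: 1, 4, 6, 7, 8

1, 4, 6, 7, 8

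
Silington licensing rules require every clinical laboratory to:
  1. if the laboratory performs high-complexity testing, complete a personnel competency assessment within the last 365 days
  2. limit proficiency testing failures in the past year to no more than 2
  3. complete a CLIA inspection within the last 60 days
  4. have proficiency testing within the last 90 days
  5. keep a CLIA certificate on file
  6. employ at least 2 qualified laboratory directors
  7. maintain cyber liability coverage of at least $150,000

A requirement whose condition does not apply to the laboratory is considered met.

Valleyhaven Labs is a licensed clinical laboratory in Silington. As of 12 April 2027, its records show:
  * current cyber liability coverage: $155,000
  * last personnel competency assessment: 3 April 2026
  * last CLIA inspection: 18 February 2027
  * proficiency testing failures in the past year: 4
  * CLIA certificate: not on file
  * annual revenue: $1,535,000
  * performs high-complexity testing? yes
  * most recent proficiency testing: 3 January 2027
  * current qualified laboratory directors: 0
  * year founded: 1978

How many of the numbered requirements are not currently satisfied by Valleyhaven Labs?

1. condition 'performs high-complexity testing' holds; personnel competency assessment 374 days ago vs limit 365 → not met
2. proficiency testing failures in the past year 4 > 2 → not met
3. CLIA inspection 53 days ago vs limit 60 → met
4. proficiency testing 99 days ago vs limit 90 → not met
5. CLIA certificate absent → not met
6. qualified laboratory directors 0 < 2 → not met
7. cyber liability coverage $155,000 ≥ $150,000 → met
Not met: 5 of 7

5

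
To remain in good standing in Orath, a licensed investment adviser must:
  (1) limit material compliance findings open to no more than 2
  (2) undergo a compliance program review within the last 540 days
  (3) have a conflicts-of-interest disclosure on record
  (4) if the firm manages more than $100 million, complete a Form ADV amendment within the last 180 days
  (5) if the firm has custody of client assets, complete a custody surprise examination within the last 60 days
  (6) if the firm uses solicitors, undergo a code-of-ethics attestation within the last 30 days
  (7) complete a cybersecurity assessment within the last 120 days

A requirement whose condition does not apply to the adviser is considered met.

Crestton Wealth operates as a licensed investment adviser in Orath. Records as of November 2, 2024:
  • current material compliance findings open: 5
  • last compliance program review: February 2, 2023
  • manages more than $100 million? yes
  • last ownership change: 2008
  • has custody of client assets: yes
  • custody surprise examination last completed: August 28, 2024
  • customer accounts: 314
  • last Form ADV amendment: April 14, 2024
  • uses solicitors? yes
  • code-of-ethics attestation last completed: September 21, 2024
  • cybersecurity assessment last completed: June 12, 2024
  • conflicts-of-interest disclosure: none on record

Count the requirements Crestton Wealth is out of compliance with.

1. material compliance findings open 5 > 2 → not met
2. compliance program review 639 days ago vs limit 540 → not met
3. conflicts-of-interest disclosure absent → not met
4. condition 'manages more than $100 million' holds; Form ADV amendment 202 days ago vs limit 180 → not met
5. condition 'has custody of client assets' holds; custody surprise examination 66 days ago vs limit 60 → not met
6. condition 'uses solicitors' holds; code-of-ethics attestation 42 days ago vs limit 30 → not met
7. cybersecurity assessment 143 days ago vs limit 120 → not met
Not met: 7 of 7

7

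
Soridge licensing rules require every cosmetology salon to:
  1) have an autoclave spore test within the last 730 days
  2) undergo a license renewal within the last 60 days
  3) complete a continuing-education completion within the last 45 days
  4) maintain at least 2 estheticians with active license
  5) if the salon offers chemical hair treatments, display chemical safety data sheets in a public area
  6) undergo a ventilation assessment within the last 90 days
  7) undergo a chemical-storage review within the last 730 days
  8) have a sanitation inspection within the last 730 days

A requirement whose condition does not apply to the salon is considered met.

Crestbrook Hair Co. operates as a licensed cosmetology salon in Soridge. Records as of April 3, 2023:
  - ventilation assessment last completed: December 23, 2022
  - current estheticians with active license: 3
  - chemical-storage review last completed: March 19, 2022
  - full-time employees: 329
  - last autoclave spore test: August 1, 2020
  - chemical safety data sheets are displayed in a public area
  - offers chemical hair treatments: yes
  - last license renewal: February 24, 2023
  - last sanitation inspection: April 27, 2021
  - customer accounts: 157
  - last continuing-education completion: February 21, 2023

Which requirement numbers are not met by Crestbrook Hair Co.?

1. autoclave spore test 975 days ago vs limit 730 → not met
2. license renewal 38 days ago vs limit 60 → met
3. continuing-education completion 41 days ago vs limit 45 → met
4. estheticians with active license 3 ≥ 2 → met
5. condition 'offers chemical hair treatments' holds; chemical safety data sheets present → met
6. ventilation assessment 101 days ago vs limit 90 → not met
7. chemical-storage review 380 days ago vs limit 730 → met
8. sanitation inspection 706 days ago vs limit 730 → met
Not met: 1, 6

1, 6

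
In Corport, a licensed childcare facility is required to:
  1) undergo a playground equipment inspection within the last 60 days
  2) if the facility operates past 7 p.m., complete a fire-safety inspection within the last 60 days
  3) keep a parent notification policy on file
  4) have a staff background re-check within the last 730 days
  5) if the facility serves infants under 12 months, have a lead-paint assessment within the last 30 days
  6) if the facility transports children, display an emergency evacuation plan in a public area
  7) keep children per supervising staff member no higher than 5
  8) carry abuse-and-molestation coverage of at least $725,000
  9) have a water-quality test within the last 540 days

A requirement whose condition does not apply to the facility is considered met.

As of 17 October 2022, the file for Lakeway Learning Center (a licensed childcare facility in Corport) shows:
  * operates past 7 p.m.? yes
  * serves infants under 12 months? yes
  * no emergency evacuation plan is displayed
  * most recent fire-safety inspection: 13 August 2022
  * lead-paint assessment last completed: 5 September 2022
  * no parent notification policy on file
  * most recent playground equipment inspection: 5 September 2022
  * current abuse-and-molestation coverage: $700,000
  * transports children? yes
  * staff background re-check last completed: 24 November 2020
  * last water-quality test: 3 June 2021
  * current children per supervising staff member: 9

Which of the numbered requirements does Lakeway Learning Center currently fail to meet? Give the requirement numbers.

1. playground equipment inspection 42 days ago vs limit 60 → met
2. condition 'operates past 7 p.m.' holds; fire-safety inspection 65 days ago vs limit 60 → not met
3. parent notification policy absent → not met
4. staff background re-check 692 days ago vs limit 730 → met
5. condition 'serves infants under 12 months' holds; lead-paint assessment 42 days ago vs limit 30 → not met
6. condition 'transports children' holds; emergency evacuation plan absent → not met
7. children per supervising staff member 9 > 5 → not met
8. abuse-and-molestation coverage $700,000 < $725,000 → not met
9. water-quality test 501 days ago vs limit 540 → met
Not met: 2, 3, 5, 6, 7, 8

2, 3, 5, 6, 7, 8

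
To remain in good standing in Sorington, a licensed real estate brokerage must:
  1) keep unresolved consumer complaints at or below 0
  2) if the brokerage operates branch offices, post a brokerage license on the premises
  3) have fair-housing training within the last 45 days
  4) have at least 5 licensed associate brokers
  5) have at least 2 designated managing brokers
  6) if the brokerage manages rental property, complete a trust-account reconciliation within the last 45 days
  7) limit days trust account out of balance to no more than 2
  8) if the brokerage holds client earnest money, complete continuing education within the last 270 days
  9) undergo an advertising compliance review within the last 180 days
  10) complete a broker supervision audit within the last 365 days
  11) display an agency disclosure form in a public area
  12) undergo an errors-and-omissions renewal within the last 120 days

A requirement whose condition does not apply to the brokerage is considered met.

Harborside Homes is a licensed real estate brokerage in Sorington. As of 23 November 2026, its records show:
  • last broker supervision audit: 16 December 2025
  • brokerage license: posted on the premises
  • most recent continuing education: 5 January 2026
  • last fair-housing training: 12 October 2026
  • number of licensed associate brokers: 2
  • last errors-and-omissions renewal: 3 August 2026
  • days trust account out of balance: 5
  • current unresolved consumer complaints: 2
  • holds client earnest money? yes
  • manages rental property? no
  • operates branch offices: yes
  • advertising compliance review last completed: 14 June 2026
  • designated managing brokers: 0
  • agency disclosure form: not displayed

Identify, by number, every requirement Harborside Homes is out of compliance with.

1. unresolved consumer complaints 2 > 0 → not met
2. condition 'operates branch offices' holds; brokerage license present → met
3. fair-housing training 42 days ago vs limit 45 → met
4. licensed associate brokers 2 < 5 → not met
5. designated managing brokers 0 < 2 → not met
6. condition 'manages rental property' does not hold → requirement n/a → met
7. days trust account out of balance 5 > 2 → not met
8. condition 'holds client earnest money' holds; continuing education 322 days ago vs limit 270 → not met
9. advertising compliance review 162 days ago vs limit 180 → met
10. broker supervision audit 342 days ago vs limit 365 → met
11. agency disclosure form absent → not met
12. errors-and-omissions renewal 112 days ago vs limit 120 → met
Not met: 1, 4, 5, 7, 8, 11

1, 4, 5, 7, 8, 11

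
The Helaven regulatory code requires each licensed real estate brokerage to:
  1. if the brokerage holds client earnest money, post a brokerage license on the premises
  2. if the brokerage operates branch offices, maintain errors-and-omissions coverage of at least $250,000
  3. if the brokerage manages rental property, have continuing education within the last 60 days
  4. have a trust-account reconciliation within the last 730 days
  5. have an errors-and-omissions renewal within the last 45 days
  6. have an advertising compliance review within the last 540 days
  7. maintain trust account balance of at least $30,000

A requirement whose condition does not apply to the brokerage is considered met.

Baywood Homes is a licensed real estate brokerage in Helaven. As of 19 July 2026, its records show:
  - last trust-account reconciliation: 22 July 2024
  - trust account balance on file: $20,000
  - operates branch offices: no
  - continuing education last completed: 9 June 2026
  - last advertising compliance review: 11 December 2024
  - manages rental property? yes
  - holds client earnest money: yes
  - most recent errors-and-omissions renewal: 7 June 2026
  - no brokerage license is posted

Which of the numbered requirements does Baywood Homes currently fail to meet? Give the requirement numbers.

1, 6, 7

1. condition 'holds client earnest money' holds; brokerage license absent → not met
2. condition 'operates branch offices' does not hold → requirement n/a → met
3. condition 'manages rental property' holds; continuing education 40 days ago vs limit 60 → met
4. trust-account reconciliation 727 days ago vs limit 730 → met
5. errors-and-omissions renewal 42 days ago vs limit 45 → met
6. advertising compliance review 585 days ago vs limit 540 → not met
7. trust account balance $20,000 < $30,000 → not met
Not met: 1, 6, 7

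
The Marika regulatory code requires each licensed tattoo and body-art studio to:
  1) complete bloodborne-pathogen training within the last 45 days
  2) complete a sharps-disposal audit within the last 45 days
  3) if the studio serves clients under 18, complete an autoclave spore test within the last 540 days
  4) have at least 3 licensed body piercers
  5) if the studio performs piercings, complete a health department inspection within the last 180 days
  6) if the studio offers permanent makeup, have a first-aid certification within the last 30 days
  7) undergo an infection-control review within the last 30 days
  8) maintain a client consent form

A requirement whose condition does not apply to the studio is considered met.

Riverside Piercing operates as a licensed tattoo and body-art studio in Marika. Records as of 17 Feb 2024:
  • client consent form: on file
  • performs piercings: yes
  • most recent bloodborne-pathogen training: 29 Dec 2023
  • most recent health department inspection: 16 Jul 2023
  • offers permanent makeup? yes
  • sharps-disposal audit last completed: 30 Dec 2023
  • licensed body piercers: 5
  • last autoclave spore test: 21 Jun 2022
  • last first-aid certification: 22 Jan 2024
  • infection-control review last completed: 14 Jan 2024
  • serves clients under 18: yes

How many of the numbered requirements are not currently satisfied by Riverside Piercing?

5

1. bloodborne-pathogen training 50 days ago vs limit 45 → not met
2. sharps-disposal audit 49 days ago vs limit 45 → not met
3. condition 'serves clients under 18' holds; autoclave spore test 606 days ago vs limit 540 → not met
4. licensed body piercers 5 ≥ 3 → met
5. condition 'performs piercings' holds; health department inspection 216 days ago vs limit 180 → not met
6. condition 'offers permanent makeup' holds; first-aid certification 26 days ago vs limit 30 → met
7. infection-control review 34 days ago vs limit 30 → not met
8. client consent form present → met
Not met: 5 of 8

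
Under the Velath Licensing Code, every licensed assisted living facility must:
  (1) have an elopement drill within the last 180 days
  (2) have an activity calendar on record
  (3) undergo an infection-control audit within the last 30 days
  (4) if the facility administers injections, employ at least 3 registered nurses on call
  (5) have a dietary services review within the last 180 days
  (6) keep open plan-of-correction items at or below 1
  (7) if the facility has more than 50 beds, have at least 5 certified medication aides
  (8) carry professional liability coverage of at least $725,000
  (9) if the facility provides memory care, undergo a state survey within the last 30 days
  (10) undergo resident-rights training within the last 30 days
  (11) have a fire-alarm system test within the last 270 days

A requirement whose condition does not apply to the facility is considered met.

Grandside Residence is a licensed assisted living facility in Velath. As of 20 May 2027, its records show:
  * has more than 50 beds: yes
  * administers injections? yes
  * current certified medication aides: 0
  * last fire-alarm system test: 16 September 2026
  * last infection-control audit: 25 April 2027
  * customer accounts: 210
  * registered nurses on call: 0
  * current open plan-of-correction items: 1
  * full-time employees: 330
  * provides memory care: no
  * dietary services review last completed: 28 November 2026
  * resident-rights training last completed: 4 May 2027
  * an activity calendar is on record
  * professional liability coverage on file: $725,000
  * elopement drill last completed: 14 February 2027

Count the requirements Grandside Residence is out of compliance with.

1. elopement drill 95 days ago vs limit 180 → met
2. activity calendar present → met
3. infection-control audit 25 days ago vs limit 30 → met
4. condition 'administers injections' holds; registered nurses on call 0 < 3 → not met
5. dietary services review 173 days ago vs limit 180 → met
6. open plan-of-correction items 1 ≤ 1 → met
7. condition 'has more than 50 beds' holds; certified medication aides 0 < 5 → not met
8. professional liability coverage $725,000 ≥ $725,000 → met
9. condition 'provides memory care' does not hold → requirement n/a → met
10. resident-rights training 16 days ago vs limit 30 → met
11. fire-alarm system test 246 days ago vs limit 270 → met
Not met: 2 of 11

2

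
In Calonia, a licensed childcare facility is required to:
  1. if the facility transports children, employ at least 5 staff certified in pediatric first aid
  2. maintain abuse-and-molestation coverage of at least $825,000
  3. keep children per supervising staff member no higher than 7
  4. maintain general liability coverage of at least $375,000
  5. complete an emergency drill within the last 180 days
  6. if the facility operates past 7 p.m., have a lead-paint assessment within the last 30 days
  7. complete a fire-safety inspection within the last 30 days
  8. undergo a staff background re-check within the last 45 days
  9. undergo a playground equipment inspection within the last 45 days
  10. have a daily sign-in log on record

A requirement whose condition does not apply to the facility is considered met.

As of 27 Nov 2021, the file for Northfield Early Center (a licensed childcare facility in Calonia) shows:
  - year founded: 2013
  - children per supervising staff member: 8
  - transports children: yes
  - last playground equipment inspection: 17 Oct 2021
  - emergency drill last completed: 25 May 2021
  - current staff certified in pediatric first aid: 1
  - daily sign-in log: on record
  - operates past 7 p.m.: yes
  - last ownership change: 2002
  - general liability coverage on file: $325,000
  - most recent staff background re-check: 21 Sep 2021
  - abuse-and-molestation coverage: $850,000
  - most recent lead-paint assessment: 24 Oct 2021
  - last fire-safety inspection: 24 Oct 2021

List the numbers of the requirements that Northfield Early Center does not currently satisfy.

1. condition 'transports children' holds; staff certified in pediatric first aid 1 < 5 → not met
2. abuse-and-molestation coverage $850,000 ≥ $825,000 → met
3. children per supervising staff member 8 > 7 → not met
4. general liability coverage $325,000 < $375,000 → not met
5. emergency drill 186 days ago vs limit 180 → not met
6. condition 'operates past 7 p.m.' holds; lead-paint assessment 34 days ago vs limit 30 → not met
7. fire-safety inspection 34 days ago vs limit 30 → not met
8. staff background re-check 67 days ago vs limit 45 → not met
9. playground equipment inspection 41 days ago vs limit 45 → met
10. daily sign-in log present → met
Not met: 1, 3, 4, 5, 6, 7, 8

1, 3, 4, 5, 6, 7, 8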